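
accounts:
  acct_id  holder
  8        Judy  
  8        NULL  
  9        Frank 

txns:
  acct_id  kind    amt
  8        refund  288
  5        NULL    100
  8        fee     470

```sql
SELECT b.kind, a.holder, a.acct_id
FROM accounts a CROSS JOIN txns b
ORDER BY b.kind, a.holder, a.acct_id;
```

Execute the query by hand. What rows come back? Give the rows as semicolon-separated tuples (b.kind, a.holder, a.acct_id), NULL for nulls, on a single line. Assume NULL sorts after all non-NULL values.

(fee, Frank, 9); (fee, Judy, 8); (fee, NULL, 8); (refund, Frank, 9); (refund, Judy, 8); (refund, NULL, 8); (NULL, Frank, 9); (NULL, Judy, 8); (NULL, NULL, 8)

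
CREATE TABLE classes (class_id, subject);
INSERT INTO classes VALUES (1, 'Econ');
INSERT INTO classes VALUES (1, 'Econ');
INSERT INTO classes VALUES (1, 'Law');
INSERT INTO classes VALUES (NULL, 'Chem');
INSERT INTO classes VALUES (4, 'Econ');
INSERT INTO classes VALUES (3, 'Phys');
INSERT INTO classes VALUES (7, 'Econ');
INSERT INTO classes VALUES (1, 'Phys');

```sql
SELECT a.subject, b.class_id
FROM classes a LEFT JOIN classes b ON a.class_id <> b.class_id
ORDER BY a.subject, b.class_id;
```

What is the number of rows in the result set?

31

LEFT JOIN keeps every row from `classes a`; unmatched rows get NULL for `classes b`'s columns.
Matching on a.class_id <> b.class_id. A NULL in a compared column never satisfies the condition.
Matched pairs: 30; unmatched a rows kept: 1.
Total: 30 matched + 1 padded = 31 rows.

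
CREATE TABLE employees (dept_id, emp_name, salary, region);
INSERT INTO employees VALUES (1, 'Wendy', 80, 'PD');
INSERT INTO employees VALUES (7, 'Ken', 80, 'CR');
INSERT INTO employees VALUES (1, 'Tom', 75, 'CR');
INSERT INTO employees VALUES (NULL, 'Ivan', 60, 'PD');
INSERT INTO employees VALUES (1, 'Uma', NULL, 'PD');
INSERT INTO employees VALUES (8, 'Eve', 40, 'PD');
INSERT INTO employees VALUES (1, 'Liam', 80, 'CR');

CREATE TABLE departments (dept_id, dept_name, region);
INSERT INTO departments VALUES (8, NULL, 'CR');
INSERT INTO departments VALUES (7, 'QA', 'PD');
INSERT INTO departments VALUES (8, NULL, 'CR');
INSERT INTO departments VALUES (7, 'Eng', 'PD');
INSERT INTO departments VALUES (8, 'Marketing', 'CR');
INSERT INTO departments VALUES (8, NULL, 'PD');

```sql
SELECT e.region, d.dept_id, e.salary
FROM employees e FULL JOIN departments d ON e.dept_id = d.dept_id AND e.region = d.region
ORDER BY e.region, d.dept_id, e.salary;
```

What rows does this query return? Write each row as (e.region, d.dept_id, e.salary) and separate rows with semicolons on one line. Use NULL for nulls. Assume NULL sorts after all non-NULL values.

FULL OUTER JOIN keeps every row from both sides; unmatched rows get NULL for the other side's columns.
Matching on e.dept_id = d.dept_id AND e.region = d.region. A NULL in a compared column never satisfies the condition.
- e[0] dept_id=1, region=PD → no match; kept with NULLs on the d side.
- e[1] dept_id=7, region=CR → no match; kept with NULLs on the d side.
- e[2] dept_id=1, region=CR → no match; kept with NULLs on the d side.
- e[3] dept_id=NULL, region=PD → no match; kept with NULLs on the d side.
- e[4] dept_id=1, region=PD → no match; kept with NULLs on the d side.
- e[5] dept_id=8, region=PD → 1 match(es) in d → 1 row(s).
- e[6] dept_id=1, region=CR → no match; kept with NULLs on the d side.
- 5 d row(s) had no e match → kept, e columns NULL.

(CR, NULL, 75); (CR, NULL, 80); (CR, NULL, 80); (PD, 8, 40); (PD, NULL, 60); (PD, NULL, 80); (PD, NULL, NULL); (NULL, 7, NULL); (NULL, 7, NULL); (NULL, 8, NULL); (NULL, 8, NULL); (NULL, 8, NULL)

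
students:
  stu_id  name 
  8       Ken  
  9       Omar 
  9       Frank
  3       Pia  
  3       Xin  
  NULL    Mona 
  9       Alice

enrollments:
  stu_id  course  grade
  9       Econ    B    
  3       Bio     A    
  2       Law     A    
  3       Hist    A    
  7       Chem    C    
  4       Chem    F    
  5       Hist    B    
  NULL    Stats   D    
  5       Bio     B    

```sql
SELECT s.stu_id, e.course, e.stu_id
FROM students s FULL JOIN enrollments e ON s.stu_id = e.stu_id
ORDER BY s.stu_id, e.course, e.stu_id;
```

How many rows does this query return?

15

FULL OUTER JOIN keeps every row from both sides; unmatched rows get NULL for the other side's columns.
Matching on s.stu_id = e.stu_id. A NULL in a compared column never satisfies the condition.
- s[0] stu_id=8 → no match; kept with NULLs on the e side.
- s[1] stu_id=9 → 1 match(es) in e → 1 row(s).
- s[2] stu_id=9 → 1 match(es) in e → 1 row(s).
- s[3] stu_id=3 → 2 match(es) in e → 2 row(s).
- s[4] stu_id=3 → 2 match(es) in e → 2 row(s).
- s[5] stu_id=NULL → no match; kept with NULLs on the e side.
- s[6] stu_id=9 → 1 match(es) in e → 1 row(s).
- 6 e row(s) had no s match → kept, s columns NULL.
Total: 7 matched + 8 padded = 15 rows.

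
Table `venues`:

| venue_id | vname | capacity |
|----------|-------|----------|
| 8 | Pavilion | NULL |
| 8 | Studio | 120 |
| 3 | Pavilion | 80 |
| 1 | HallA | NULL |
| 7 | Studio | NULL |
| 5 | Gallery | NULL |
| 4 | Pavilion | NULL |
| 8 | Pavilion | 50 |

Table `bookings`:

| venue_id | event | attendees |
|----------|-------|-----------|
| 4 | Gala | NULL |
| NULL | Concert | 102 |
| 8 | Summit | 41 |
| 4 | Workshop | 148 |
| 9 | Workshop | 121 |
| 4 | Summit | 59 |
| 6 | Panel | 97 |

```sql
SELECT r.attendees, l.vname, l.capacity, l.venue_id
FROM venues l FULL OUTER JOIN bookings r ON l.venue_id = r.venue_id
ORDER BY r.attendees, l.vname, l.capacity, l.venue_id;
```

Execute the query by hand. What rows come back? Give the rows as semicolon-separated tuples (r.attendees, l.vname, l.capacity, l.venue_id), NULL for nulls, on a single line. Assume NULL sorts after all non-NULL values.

(41, Pavilion, 50, 8); (41, Pavilion, NULL, 8); (41, Studio, 120, 8); (59, Pavilion, NULL, 4); (97, NULL, NULL, NULL); (102, NULL, NULL, NULL); (121, NULL, NULL, NULL); (148, Pavilion, NULL, 4); (NULL, Gallery, NULL, 5); (NULL, HallA, NULL, 1); (NULL, Pavilion, 80, 3); (NULL, Pavilion, NULL, 4); (NULL, Studio, NULL, 7)

FULL OUTER JOIN keeps every row from both sides; unmatched rows get NULL for the other side's columns.
Matching on l.venue_id = r.venue_id. A NULL in a compared column never satisfies the condition.
- l (venue_id=8) pairs with 1 row(s) of r.
- l (venue_id=8) pairs with 1 row(s) of r.
- l (venue_id=3) has no partner → padded with NULL.
- l (venue_id=1) has no partner → padded with NULL.
- l (venue_id=7) has no partner → padded with NULL.
- l (venue_id=5) has no partner → padded with NULL.
- l (venue_id=4) pairs with 3 row(s) of r.
- l (venue_id=8) pairs with 1 row(s) of r.
- plus 3 unmatched r row(s), each kept with NULL l columns.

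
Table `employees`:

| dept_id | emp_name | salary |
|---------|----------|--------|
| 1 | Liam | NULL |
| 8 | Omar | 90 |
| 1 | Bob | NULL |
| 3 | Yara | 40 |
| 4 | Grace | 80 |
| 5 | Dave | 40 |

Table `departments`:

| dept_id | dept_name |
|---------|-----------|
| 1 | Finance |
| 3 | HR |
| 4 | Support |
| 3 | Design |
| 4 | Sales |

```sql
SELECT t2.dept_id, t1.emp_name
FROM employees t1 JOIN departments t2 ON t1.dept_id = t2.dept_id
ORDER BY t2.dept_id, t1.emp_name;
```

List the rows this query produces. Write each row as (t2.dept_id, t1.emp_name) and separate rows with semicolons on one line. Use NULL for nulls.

(1, Bob); (1, Liam); (3, Yara); (3, Yara); (4, Grace); (4, Grace)

INNER JOIN keeps only pairs where the ON condition holds.
Matching on t1.dept_id = t2.dept_id.
Matched pairs: 6.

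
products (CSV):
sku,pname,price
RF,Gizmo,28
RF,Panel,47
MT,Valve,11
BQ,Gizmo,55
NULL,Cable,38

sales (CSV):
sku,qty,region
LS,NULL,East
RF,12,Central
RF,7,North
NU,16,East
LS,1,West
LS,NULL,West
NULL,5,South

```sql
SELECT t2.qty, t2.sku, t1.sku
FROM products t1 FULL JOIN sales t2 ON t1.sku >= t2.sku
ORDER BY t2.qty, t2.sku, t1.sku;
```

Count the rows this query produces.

18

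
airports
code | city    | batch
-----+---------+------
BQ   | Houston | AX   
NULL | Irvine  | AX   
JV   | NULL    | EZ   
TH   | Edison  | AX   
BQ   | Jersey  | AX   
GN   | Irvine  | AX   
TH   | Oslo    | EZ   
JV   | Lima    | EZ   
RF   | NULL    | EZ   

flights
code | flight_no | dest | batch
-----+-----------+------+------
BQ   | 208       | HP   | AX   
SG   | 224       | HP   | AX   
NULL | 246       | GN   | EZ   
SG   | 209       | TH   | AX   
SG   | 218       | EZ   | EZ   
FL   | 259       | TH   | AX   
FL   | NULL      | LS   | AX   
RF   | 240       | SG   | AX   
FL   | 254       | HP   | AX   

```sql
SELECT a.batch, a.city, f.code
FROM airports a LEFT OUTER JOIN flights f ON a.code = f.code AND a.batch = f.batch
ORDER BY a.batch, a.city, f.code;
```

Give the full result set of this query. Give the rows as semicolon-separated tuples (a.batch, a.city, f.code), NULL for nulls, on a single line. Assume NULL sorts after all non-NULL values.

(AX, Edison, NULL); (AX, Houston, BQ); (AX, Irvine, NULL); (AX, Irvine, NULL); (AX, Jersey, BQ); (EZ, Lima, NULL); (EZ, Oslo, NULL); (EZ, NULL, NULL); (EZ, NULL, NULL)

LEFT JOIN keeps every row from `airports`; unmatched rows get NULL for `flights`'s columns.
Matching on a.code = f.code AND a.batch = f.batch. A NULL in a compared column never satisfies the condition.
Matched pairs: 2; unmatched a rows kept: 7.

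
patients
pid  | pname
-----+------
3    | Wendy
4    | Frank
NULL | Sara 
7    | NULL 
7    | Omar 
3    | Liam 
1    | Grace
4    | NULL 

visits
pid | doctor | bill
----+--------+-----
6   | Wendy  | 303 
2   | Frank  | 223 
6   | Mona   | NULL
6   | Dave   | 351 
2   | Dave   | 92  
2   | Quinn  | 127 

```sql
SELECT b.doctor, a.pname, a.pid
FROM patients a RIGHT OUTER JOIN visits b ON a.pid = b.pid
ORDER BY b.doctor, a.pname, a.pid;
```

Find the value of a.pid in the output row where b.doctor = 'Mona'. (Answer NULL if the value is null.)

RIGHT JOIN keeps every row from `visits`; unmatched rows get NULL for `patients`'s columns.
Matching on a.pid = b.pid. A NULL in a compared column never satisfies the condition.
Matched pairs: 0; unmatched b rows kept: 6.

NULL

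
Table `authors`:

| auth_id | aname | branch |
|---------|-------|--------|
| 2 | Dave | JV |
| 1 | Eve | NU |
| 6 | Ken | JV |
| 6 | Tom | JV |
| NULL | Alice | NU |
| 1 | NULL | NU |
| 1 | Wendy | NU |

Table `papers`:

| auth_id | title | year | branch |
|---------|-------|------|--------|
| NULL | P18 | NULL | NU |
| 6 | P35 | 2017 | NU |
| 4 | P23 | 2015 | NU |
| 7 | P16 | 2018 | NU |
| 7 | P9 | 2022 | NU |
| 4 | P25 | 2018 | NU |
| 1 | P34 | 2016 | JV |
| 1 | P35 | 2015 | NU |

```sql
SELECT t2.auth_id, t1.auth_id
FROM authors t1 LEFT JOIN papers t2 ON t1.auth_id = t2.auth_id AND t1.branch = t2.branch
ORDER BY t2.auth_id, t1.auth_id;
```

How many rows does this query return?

7

LEFT JOIN keeps every row from `authors`; unmatched rows get NULL for `papers`'s columns.
Matching on t1.auth_id = t2.auth_id AND t1.branch = t2.branch. A NULL in a compared column never satisfies the condition.
Matched pairs: 3; unmatched t1 rows kept: 4.
Total: 3 matched + 4 padded = 7 rows.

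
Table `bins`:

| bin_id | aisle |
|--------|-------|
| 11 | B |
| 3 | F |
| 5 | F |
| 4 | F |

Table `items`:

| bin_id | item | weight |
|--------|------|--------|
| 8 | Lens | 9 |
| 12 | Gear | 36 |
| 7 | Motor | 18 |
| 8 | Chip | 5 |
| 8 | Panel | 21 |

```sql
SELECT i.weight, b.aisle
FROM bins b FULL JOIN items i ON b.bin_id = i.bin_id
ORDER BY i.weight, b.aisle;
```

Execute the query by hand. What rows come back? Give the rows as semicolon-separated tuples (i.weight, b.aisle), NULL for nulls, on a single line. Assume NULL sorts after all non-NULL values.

(5, NULL); (9, NULL); (18, NULL); (21, NULL); (36, NULL); (NULL, B); (NULL, F); (NULL, F); (NULL, F)

FULL OUTER JOIN keeps every row from both sides; unmatched rows get NULL for the other side's columns.
Matching on b.bin_id = i.bin_id.
- b row (bin_id=11): no match → kept, i columns NULL.
- b row (bin_id=3): no match → kept, i columns NULL.
- b row (bin_id=5): no match → kept, i columns NULL.
- b row (bin_id=4): no match → kept, i columns NULL.
- 5 row(s) from i found no b partner → padded with NULL.
After projecting and ordering:
i.weight | b.aisle
5 | NULL
9 | NULL
18 | NULL
21 | NULL
36 | NULL
NULL | B
NULL | F
NULL | F
NULL | F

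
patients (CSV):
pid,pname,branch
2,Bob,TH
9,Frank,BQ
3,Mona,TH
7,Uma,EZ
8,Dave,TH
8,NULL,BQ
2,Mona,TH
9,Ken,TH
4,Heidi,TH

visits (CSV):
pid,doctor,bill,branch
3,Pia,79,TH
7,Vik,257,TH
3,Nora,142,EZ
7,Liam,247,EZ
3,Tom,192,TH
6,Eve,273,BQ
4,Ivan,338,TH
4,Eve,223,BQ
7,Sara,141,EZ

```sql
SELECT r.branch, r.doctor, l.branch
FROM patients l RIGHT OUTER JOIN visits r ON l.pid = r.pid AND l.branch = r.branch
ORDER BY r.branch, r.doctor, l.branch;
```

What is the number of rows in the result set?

9

RIGHT JOIN keeps every row from `visits`; unmatched rows get NULL for `patients`'s columns.
Matching on l.pid = r.pid AND l.branch = r.branch.
Matched pairs: 5; unmatched r rows kept: 4.
Total: 5 matched + 4 padded = 9 rows.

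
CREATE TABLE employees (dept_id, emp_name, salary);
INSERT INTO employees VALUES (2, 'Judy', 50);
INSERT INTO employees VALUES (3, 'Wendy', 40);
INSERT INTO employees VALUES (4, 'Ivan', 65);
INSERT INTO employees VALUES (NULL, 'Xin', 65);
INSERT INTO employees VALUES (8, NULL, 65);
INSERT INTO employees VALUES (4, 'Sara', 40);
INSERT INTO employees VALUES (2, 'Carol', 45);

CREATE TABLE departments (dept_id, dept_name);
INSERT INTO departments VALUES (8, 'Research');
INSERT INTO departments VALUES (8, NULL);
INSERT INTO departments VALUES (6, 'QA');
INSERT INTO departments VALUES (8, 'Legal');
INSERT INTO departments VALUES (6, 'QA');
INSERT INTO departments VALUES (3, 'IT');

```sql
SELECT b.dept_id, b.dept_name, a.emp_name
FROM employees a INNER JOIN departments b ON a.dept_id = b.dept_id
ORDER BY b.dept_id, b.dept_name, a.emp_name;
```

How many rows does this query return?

INNER JOIN keeps only pairs where the ON condition holds.
Matching on a.dept_id = b.dept_id. A NULL in a compared column never satisfies the condition.
Matched pairs: 4.
Total: 4 rows.

4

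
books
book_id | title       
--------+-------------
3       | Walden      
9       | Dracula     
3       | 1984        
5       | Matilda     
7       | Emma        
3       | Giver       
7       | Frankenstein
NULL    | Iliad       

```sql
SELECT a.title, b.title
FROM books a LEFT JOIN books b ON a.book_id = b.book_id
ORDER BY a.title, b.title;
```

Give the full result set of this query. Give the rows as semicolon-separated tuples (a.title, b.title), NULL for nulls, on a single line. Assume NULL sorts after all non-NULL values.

(1984, 1984); (1984, Giver); (1984, Walden); (Dracula, Dracula); (Emma, Emma); (Emma, Frankenstein); (Frankenstein, Emma); (Frankenstein, Frankenstein); (Giver, 1984); (Giver, Giver); (Giver, Walden); (Iliad, NULL); (Matilda, Matilda); (Walden, 1984); (Walden, Giver); (Walden, Walden)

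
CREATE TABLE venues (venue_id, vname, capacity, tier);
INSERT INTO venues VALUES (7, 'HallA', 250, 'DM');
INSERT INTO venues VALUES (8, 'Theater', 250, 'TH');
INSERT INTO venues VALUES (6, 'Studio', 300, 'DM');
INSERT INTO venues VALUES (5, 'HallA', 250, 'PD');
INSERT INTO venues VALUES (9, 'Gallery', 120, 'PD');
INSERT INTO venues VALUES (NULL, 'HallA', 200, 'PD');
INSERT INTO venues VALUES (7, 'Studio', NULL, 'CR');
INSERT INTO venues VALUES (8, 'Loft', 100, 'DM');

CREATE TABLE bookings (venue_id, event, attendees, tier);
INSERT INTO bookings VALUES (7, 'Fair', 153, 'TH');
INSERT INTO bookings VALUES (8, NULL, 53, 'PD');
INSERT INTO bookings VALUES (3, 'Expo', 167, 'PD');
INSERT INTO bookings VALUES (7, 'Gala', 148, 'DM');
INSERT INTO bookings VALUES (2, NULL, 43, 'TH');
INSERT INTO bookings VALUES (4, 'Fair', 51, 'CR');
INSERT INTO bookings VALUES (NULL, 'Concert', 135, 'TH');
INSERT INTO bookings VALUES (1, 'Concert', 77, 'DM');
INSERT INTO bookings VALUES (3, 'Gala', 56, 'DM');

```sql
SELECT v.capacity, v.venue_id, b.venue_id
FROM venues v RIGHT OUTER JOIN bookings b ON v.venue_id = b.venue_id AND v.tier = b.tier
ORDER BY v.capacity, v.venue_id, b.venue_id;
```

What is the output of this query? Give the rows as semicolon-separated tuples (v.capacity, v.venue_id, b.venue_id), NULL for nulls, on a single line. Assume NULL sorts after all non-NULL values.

(250, 7, 7); (NULL, NULL, 1); (NULL, NULL, 2); (NULL, NULL, 3); (NULL, NULL, 3); (NULL, NULL, 4); (NULL, NULL, 7); (NULL, NULL, 8); (NULL, NULL, NULL)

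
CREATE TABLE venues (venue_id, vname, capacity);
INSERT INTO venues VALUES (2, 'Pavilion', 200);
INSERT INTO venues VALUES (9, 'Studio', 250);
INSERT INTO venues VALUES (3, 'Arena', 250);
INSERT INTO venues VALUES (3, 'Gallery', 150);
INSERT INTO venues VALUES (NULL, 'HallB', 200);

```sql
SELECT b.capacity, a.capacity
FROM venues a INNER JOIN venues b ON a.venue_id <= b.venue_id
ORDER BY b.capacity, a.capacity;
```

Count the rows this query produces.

INNER JOIN keeps only pairs where the ON condition holds.
Matching on a.venue_id <= b.venue_id. A NULL in a compared column never satisfies the condition.
Matched pairs: 11.
Total: 11 rows.

11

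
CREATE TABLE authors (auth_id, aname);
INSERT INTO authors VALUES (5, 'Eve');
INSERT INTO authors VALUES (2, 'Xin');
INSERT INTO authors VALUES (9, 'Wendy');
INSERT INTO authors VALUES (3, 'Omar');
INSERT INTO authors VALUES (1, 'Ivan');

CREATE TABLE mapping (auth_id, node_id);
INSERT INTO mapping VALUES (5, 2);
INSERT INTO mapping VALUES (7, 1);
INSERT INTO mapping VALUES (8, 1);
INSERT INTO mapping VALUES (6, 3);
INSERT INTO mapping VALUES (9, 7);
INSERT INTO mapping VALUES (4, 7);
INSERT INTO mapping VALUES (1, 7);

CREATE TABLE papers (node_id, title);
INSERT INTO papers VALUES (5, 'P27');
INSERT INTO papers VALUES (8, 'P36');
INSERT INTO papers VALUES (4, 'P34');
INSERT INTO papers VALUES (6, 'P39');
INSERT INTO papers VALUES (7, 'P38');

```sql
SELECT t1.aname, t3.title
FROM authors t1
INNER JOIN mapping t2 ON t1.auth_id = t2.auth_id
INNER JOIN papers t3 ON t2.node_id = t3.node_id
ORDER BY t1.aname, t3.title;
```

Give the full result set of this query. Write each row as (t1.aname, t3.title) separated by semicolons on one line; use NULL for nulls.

(Ivan, P38); (Wendy, P38)

Step 1 — t1 INNER JOIN t2 on auth_id → 3 row(s).
Then INNER JOIN `papers t3` on node_id: keep only rows whose t2.node_id appears in t3.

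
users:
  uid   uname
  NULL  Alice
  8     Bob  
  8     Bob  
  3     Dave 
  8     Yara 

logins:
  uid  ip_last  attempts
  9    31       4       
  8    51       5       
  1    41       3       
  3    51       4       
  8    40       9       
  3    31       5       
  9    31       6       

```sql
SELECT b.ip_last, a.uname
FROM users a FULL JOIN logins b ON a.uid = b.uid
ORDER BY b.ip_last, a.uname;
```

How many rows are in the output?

FULL OUTER JOIN keeps every row from both sides; unmatched rows get NULL for the other side's columns.
Matching on a.uid = b.uid. A NULL in a compared column never satisfies the condition.
- a[0] uid=NULL → no match; kept with NULLs on the b side.
- a[1] uid=8 → 2 match(es) in b → 2 row(s).
- a[2] uid=8 → 2 match(es) in b → 2 row(s).
- a[3] uid=3 → 2 match(es) in b → 2 row(s).
- a[4] uid=8 → 2 match(es) in b → 2 row(s).
- 3 b row(s) had no a match → kept, a columns NULL.
Total: 8 matched + 4 padded = 12 rows.

12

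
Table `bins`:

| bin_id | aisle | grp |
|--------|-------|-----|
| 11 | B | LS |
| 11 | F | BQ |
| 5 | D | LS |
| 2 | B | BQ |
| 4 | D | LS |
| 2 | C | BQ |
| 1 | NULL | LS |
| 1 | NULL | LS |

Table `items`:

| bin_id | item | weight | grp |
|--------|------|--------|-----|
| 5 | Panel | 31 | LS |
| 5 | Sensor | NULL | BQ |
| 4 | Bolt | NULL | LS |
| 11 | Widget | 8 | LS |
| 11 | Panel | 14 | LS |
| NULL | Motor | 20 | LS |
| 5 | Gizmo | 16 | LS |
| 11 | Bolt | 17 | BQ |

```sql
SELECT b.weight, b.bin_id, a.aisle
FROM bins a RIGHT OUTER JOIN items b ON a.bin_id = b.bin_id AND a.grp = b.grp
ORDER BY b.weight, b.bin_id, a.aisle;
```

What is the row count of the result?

RIGHT JOIN keeps every row from `items`; unmatched rows get NULL for `bins`'s columns.
Matching on a.bin_id = b.bin_id AND a.grp = b.grp. A NULL in a compared column never satisfies the condition.
- a row (bin_id=11, grp=LS): matches 2 b row(s) → 2 output row(s).
- a row (bin_id=11, grp=BQ): matches 1 b row(s) → 1 output row(s).
- a row (bin_id=5, grp=LS): matches 2 b row(s) → 2 output row(s).
- a row (bin_id=2, grp=BQ): no match.
- a row (bin_id=4, grp=LS): matches 1 b row(s) → 1 output row(s).
- a row (bin_id=2, grp=BQ): no match.
- a row (bin_id=1, grp=LS): no match.
- a row (bin_id=1, grp=LS): no match.
- plus 2 unmatched b row(s), each kept with NULL a columns.
Total: 6 matched + 2 padded = 8 rows.

8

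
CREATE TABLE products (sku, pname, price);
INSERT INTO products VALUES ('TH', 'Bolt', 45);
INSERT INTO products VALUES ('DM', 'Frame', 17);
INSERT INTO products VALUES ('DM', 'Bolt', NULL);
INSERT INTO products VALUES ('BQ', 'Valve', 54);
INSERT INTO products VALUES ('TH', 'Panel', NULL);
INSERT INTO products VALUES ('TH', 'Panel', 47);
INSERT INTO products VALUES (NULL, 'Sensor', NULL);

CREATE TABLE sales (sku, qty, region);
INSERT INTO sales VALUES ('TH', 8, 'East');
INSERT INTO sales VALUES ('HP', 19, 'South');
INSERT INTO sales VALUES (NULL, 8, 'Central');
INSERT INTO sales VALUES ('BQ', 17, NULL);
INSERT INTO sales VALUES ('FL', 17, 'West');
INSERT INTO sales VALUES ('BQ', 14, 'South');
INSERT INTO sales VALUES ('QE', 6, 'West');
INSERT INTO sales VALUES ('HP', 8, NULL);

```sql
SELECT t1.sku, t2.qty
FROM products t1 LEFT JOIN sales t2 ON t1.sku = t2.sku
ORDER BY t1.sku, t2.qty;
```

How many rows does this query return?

8

LEFT JOIN keeps every row from `products`; unmatched rows get NULL for `sales`'s columns.
Matching on t1.sku = t2.sku. A NULL in a compared column never satisfies the condition.
Matched pairs: 5; unmatched t1 rows kept: 3.
Total: 5 matched + 3 padded = 8 rows.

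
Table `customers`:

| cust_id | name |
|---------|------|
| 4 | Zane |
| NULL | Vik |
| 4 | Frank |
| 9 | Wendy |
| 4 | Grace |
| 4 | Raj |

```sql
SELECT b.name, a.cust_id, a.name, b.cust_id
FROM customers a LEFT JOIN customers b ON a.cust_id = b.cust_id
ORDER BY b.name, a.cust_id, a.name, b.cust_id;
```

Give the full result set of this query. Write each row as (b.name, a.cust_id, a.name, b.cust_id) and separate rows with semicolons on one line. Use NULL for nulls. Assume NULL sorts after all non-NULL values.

LEFT JOIN keeps every row from `customers a`; unmatched rows get NULL for `customers b`'s columns.
Matching on a.cust_id = b.cust_id. A NULL in a compared column never satisfies the condition.
- a[0] cust_id=4 → 4 match(es) in b → 4 row(s).
- a[1] cust_id=NULL → no match; kept with NULLs on the b side.
- a[2] cust_id=4 → 4 match(es) in b → 4 row(s).
- a[3] cust_id=9 → 1 match(es) in b → 1 row(s).
- a[4] cust_id=4 → 4 match(es) in b → 4 row(s).
- a[5] cust_id=4 → 4 match(es) in b → 4 row(s).

(Frank, 4, Frank, 4); (Frank, 4, Grace, 4); (Frank, 4, Raj, 4); (Frank, 4, Zane, 4); (Grace, 4, Frank, 4); (Grace, 4, Grace, 4); (Grace, 4, Raj, 4); (Grace, 4, Zane, 4); (Raj, 4, Frank, 4); (Raj, 4, Grace, 4); (Raj, 4, Raj, 4); (Raj, 4, Zane, 4); (Wendy, 9, Wendy, 9); (Zane, 4, Frank, 4); (Zane, 4, Grace, 4); (Zane, 4, Raj, 4); (Zane, 4, Zane, 4); (NULL, NULL, Vik, NULL)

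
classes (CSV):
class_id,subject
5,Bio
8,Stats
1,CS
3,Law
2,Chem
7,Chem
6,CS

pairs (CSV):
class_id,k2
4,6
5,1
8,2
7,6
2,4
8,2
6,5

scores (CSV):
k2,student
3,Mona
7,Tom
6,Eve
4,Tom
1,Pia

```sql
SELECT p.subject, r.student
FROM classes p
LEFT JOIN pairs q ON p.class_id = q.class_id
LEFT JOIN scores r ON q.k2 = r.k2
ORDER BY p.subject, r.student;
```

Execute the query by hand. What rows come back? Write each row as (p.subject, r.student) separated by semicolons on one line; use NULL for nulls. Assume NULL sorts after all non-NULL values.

(Bio, Pia); (CS, NULL); (CS, NULL); (Chem, Eve); (Chem, Tom); (Law, NULL); (Stats, NULL); (Stats, NULL)

Evaluate left to right. First `classes p LEFT JOIN pairs q` on class_id: 8 row(s).
Then LEFT JOIN `scores r` on k2: each of those 8 rows is kept; rows whose q.k2 has no match in r get NULL for r's columns.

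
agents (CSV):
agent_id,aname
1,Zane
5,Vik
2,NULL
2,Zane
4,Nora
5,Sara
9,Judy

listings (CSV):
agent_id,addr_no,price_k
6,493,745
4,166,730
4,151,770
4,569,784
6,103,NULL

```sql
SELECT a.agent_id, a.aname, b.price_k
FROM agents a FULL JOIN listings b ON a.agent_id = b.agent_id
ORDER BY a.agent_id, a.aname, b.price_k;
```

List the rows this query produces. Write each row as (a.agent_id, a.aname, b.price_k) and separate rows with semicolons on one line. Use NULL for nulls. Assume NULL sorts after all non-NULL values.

(1, Zane, NULL); (2, Zane, NULL); (2, NULL, NULL); (4, Nora, 730); (4, Nora, 770); (4, Nora, 784); (5, Sara, NULL); (5, Vik, NULL); (9, Judy, NULL); (NULL, NULL, 745); (NULL, NULL, NULL)

FULL OUTER JOIN keeps every row from both sides; unmatched rows get NULL for the other side's columns.
Matching on a.agent_id = b.agent_id.
- agent_id=1: no b row matches, row kept with b columns NULL.
- agent_id=5: no b row matches, row kept with b columns NULL.
- agent_id=2: no b row matches, row kept with b columns NULL.
- agent_id=2: no b row matches, row kept with b columns NULL.
- agent_id=4: 3 matching b row(s), so 3 row(s) emitted.
- agent_id=5: no b row matches, row kept with b columns NULL.
- agent_id=9: no b row matches, row kept with b columns NULL.
- 2 b row(s) had no a match → kept, a columns NULL.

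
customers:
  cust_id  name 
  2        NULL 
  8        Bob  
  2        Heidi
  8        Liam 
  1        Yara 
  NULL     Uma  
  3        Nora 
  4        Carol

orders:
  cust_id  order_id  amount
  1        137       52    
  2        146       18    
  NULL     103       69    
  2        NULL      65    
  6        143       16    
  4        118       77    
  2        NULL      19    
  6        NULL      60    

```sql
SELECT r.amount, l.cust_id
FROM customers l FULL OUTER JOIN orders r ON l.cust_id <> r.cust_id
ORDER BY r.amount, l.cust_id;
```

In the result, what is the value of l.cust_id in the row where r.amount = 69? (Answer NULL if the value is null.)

NULL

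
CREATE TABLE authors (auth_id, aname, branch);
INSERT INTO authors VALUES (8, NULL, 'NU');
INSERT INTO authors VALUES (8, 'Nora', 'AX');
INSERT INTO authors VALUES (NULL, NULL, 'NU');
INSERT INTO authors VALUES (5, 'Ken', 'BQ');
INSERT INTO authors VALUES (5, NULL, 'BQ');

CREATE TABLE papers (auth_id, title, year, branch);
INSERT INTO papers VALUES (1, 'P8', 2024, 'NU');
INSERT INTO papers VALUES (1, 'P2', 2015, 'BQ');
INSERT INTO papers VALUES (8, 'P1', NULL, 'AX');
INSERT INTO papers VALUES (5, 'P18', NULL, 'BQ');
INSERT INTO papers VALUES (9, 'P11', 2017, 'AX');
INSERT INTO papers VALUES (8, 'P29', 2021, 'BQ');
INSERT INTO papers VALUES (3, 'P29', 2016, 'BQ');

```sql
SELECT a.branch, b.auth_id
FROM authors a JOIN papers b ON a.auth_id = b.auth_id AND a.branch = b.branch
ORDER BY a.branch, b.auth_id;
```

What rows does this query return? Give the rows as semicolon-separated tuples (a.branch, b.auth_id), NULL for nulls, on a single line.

(AX, 8); (BQ, 5); (BQ, 5)

INNER JOIN keeps only pairs where the ON condition holds.
Matching on a.auth_id = b.auth_id AND a.branch = b.branch. A NULL in a compared column never satisfies the condition.
- a row (auth_id=8, branch=NU): no match → dropped.
- a row (auth_id=8, branch=AX): matches 1 b row(s) → 1 output row(s).
- a row (auth_id=NULL, branch=NU): no match → dropped.
- a row (auth_id=5, branch=BQ): matches 1 b row(s) → 1 output row(s).
- a row (auth_id=5, branch=BQ): matches 1 b row(s) → 1 output row(s).
After projecting and ordering:
a.branch | b.auth_id
AX | 8
BQ | 5
BQ | 5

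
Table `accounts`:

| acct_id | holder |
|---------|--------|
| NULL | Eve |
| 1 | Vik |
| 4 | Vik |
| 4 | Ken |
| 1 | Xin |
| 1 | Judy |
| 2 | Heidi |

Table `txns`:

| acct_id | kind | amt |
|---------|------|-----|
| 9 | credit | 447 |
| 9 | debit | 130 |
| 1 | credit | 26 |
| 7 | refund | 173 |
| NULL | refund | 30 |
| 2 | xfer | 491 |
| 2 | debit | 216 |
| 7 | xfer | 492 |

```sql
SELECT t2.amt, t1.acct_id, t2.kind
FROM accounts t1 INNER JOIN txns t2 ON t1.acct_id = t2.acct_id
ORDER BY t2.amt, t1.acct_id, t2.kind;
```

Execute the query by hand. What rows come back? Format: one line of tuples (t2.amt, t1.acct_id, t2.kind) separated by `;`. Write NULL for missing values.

(26, 1, credit); (26, 1, credit); (26, 1, credit); (216, 2, debit); (491, 2, xfer)

INNER JOIN keeps only pairs where the ON condition holds.
Matching on t1.acct_id = t2.acct_id. A NULL in a compared column never satisfies the condition.
- t1 row (acct_id=NULL): no match → dropped.
- t1 row (acct_id=1): matches 1 t2 row(s) → 1 output row(s).
- t1 row (acct_id=4): no match → dropped.
- t1 row (acct_id=4): no match → dropped.
- t1 row (acct_id=1): matches 1 t2 row(s) → 1 output row(s).
- t1 row (acct_id=1): matches 1 t2 row(s) → 1 output row(s).
- t1 row (acct_id=2): matches 2 t2 row(s) → 2 output row(s).
After projecting and ordering:
t2.amt | t1.acct_id | t2.kind
26 | 1 | credit
26 | 1 | credit
26 | 1 | credit
216 | 2 | debit
491 | 2 | xfer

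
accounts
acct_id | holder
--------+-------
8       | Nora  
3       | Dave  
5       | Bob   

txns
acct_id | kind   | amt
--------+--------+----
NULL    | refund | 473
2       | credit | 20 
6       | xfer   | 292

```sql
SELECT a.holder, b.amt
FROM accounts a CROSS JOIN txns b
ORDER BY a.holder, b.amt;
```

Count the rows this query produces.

CROSS JOIN pairs every row of `accounts` with every row of `txns`: 3 × 3 = 9 rows.

9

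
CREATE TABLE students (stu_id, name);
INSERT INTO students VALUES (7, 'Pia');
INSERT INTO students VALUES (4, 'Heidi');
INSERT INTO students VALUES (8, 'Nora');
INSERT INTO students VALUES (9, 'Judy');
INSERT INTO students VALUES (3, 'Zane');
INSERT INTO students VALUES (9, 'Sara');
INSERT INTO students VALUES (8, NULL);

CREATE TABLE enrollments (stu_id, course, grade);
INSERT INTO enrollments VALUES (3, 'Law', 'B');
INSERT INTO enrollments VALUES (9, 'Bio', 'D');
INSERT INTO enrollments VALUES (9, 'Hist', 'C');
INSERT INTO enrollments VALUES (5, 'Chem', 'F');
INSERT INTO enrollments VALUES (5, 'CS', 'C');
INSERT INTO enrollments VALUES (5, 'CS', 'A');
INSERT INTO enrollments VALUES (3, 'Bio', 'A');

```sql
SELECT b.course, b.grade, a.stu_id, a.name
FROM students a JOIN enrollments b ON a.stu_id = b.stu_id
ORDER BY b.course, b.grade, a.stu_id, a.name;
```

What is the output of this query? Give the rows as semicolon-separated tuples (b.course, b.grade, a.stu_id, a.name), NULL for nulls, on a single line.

(Bio, A, 3, Zane); (Bio, D, 9, Judy); (Bio, D, 9, Sara); (Hist, C, 9, Judy); (Hist, C, 9, Sara); (Law, B, 3, Zane)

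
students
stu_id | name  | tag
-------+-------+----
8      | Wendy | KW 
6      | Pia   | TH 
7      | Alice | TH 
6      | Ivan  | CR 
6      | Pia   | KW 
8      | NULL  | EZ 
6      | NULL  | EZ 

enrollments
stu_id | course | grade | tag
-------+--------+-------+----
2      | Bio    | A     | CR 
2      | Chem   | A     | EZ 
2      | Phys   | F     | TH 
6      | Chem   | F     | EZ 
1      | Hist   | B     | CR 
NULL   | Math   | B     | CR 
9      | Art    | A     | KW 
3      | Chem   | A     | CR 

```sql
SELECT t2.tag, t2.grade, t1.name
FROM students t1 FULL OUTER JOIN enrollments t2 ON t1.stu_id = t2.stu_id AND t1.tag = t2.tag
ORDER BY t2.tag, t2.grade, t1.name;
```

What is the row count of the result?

FULL OUTER JOIN keeps every row from both sides; unmatched rows get NULL for the other side's columns.
Matching on t1.stu_id = t2.stu_id AND t1.tag = t2.tag. A NULL in a compared column never satisfies the condition.
Matched pairs: 1; unmatched t1 rows kept: 6; unmatched t2 rows kept: 7.
Total: 1 matched + 13 padded = 14 rows.

14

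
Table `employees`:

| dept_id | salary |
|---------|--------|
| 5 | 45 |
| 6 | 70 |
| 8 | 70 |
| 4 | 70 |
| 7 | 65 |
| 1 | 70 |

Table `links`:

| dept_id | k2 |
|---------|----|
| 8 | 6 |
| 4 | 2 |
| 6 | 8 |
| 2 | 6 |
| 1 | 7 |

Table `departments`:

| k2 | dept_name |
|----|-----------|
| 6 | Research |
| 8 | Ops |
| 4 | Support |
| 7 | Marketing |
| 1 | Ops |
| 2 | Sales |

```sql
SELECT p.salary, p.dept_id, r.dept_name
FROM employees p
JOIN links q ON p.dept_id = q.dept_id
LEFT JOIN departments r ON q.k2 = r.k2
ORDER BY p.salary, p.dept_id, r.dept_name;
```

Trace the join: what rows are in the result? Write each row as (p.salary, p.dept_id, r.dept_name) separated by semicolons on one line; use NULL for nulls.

(70, 1, Marketing); (70, 4, Sales); (70, 6, Ops); (70, 8, Research)

Evaluate left to right. First `employees p INNER JOIN links q` on dept_id: 4 row(s).
Then LEFT JOIN `departments r` on k2: each of those 4 rows is kept; rows whose q.k2 has no match in r get NULL for r's columns.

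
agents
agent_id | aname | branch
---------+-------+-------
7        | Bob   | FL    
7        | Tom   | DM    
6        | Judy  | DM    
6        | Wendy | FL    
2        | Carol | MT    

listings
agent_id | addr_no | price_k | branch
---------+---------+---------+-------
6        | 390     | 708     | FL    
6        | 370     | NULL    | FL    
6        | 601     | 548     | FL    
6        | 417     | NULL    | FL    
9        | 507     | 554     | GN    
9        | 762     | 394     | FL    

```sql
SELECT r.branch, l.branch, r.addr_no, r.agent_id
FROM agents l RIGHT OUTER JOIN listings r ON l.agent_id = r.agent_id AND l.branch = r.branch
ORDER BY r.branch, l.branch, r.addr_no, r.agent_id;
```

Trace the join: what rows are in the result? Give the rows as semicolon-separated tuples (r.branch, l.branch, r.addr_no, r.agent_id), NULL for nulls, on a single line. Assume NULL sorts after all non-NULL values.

(FL, FL, 370, 6); (FL, FL, 390, 6); (FL, FL, 417, 6); (FL, FL, 601, 6); (FL, NULL, 762, 9); (GN, NULL, 507, 9)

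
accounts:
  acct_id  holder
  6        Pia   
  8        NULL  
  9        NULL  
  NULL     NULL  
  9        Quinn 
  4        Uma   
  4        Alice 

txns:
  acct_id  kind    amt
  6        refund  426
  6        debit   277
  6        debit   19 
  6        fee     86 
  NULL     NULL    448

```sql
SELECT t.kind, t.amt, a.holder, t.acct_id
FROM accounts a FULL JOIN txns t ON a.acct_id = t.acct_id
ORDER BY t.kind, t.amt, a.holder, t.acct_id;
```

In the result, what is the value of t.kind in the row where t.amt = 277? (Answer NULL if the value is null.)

debit

FULL OUTER JOIN keeps every row from both sides; unmatched rows get NULL for the other side's columns.
Matching on a.acct_id = t.acct_id. A NULL in a compared column never satisfies the condition.
- a (acct_id=6) pairs with 4 row(s) of t.
- a (acct_id=8) has no partner → padded with NULL.
- a (acct_id=9) has no partner → padded with NULL.
- a (acct_id=NULL) has no partner → padded with NULL.
- a (acct_id=9) has no partner → padded with NULL.
- a (acct_id=4) has no partner → padded with NULL.
- a (acct_id=4) has no partner → padded with NULL.
- plus 1 unmatched t row(s), each kept with NULL a columns.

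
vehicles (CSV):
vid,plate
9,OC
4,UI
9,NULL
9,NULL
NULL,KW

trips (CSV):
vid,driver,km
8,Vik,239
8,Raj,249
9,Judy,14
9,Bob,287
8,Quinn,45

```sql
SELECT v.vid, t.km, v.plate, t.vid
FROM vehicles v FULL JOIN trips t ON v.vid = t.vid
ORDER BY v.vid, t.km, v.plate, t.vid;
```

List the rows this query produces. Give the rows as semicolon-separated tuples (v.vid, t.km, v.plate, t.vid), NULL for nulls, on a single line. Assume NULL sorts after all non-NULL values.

(4, NULL, UI, NULL); (9, 14, OC, 9); (9, 14, NULL, 9); (9, 14, NULL, 9); (9, 287, OC, 9); (9, 287, NULL, 9); (9, 287, NULL, 9); (NULL, 45, NULL, 8); (NULL, 239, NULL, 8); (NULL, 249, NULL, 8); (NULL, NULL, KW, NULL)

FULL OUTER JOIN keeps every row from both sides; unmatched rows get NULL for the other side's columns.
Matching on v.vid = t.vid. A NULL in a compared column never satisfies the condition.
- v row (vid=9): matches 2 t row(s) → 2 output row(s).
- v row (vid=4): no match → kept, t columns NULL.
- v row (vid=9): matches 2 t row(s) → 2 output row(s).
- v row (vid=9): matches 2 t row(s) → 2 output row(s).
- v row (vid=NULL): no match → kept, t columns NULL.
- 3 row(s) from t found no v partner → padded with NULL.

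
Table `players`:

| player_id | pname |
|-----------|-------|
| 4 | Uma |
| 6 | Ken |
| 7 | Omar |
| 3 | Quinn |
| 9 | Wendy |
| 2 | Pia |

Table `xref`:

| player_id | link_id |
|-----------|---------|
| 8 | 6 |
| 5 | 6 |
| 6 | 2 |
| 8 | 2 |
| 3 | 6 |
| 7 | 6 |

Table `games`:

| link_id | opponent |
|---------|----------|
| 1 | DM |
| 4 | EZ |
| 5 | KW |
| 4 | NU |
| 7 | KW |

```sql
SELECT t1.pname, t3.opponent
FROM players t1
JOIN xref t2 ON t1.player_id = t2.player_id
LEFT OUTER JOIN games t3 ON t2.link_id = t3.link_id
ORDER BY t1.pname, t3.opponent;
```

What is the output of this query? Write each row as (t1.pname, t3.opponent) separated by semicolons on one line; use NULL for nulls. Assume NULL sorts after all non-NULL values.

Evaluate left to right. First `players t1 INNER JOIN xref t2` on player_id: 3 row(s).
Then LEFT JOIN `games t3` on link_id: each of those 3 rows is kept; rows whose t2.link_id has no match in t3 get NULL for t3's columns.

(Ken, NULL); (Omar, NULL); (Quinn, NULL)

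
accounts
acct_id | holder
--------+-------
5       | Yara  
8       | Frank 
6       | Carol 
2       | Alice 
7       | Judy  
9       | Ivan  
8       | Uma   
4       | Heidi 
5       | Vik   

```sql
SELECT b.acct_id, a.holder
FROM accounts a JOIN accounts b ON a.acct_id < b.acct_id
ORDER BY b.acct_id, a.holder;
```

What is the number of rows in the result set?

34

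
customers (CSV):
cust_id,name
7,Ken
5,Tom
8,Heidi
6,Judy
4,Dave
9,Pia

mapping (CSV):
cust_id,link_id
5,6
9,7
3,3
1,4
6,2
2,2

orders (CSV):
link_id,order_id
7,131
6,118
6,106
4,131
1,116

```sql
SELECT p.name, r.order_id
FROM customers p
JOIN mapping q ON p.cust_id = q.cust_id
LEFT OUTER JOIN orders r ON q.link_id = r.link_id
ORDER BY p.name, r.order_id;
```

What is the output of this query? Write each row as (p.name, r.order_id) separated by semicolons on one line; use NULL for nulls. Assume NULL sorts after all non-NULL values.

Evaluate left to right. First `customers p INNER JOIN mapping q` on cust_id: 3 row(s).
Then LEFT JOIN `orders r` on link_id: each of those 3 rows is kept; rows whose q.link_id has no match in r get NULL for r's columns.

(Judy, NULL); (Pia, 131); (Tom, 106); (Tom, 118)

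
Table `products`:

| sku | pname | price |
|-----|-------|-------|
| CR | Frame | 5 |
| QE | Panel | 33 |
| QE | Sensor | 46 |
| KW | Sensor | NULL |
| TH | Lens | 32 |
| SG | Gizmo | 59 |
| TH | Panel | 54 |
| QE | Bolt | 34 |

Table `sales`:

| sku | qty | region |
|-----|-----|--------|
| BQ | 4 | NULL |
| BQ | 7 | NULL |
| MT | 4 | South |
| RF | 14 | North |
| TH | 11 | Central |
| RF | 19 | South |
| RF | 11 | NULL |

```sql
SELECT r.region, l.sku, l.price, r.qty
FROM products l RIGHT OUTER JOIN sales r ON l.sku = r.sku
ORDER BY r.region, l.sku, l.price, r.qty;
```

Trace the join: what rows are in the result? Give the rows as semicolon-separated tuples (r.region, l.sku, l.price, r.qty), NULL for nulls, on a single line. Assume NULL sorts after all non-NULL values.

RIGHT JOIN keeps every row from `sales`; unmatched rows get NULL for `products`'s columns.
Matching on l.sku = r.sku.
Matched pairs: 2; unmatched r rows kept: 6.

(Central, TH, 32, 11); (Central, TH, 54, 11); (North, NULL, NULL, 14); (South, NULL, NULL, 4); (South, NULL, NULL, 19); (NULL, NULL, NULL, 4); (NULL, NULL, NULL, 7); (NULL, NULL, NULL, 11)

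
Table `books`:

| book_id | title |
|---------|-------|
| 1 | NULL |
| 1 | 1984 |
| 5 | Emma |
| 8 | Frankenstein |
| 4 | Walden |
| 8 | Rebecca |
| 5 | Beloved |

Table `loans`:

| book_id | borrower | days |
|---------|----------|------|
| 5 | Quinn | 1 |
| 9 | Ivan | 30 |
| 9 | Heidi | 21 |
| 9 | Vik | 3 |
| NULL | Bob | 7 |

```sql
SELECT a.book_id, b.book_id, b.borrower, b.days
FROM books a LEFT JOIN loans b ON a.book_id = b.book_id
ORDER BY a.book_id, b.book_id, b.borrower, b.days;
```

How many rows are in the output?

7

LEFT JOIN keeps every row from `books`; unmatched rows get NULL for `loans`'s columns.
Matching on a.book_id = b.book_id. A NULL in a compared column never satisfies the condition.
- book_id=1: no b row matches, row kept with b columns NULL.
- book_id=1: no b row matches, row kept with b columns NULL.
- book_id=5: 1 matching b row(s), so 1 row(s) emitted.
- book_id=8: no b row matches, row kept with b columns NULL.
- book_id=4: no b row matches, row kept with b columns NULL.
- book_id=8: no b row matches, row kept with b columns NULL.
- book_id=5: 1 matching b row(s), so 1 row(s) emitted.
Total: 2 matched + 5 padded = 7 rows.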